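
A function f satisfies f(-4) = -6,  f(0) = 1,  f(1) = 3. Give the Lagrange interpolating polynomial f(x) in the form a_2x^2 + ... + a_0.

Build the Lagrange basis polynomials:
L_0(x) = x(x - 1) / [20] = (1/20)x^2 - (1/20)x
L_1(x) = (x + 4)(x - 1) / [-4] = -(1/4)x^2 - (3/4)x + 1
L_2(x) = (x + 4)x / [5] = (1/5)x^2 + (4/5)x
f(x) = (-6)·L_0 + 1·L_1 + 3·L_2
  (-6)·L_0(x) = -(3/10)x^2 + (3/10)x
  1·L_1(x) = -(1/4)x^2 - (3/4)x + 1
  3·L_2(x) = (3/5)x^2 + (12/5)x
Adding term by term: (1/20)x^2 + (39/20)x + 1

f(x) = (1/20)x^2 + (39/20)x + 1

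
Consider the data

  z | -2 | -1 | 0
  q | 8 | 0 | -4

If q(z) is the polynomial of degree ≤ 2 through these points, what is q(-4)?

36

Using Newton's divided-difference form:
q[-2,-1] = (0 - 8) / (-1 - (-2)) = -8
q[-1,0] = (-4 - 0) / (0 - (-1)) = -4
q[-2,-1,0] = (-4 - (-8)) / (0 - (-2)) = 2
q(-4) = 8 + (-8)·(-2) + 2·(-2)·(-3) = 36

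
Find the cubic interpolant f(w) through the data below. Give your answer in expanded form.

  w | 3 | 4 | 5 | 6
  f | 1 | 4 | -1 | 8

f(w) = (11/3)w^3 - 48w^2 + (610/3)w - 276

Newton's divided differences:
f[3,4] = (4 - 1) / (4 - 3) = 3
f[4,5] = (-1 - 4) / (5 - 4) = -5
f[5,6] = (8 - (-1)) / (6 - 5) = 9
f[3,4,5] = (-5 - 3) / (5 - 3) = -4
f[4,5,6] = (9 - (-5)) / (6 - 4) = 7
f[3,4,5,6] = (7 - (-4)) / (6 - 3) = 11/3
f(w) = 1 + 3·(w - 3) + (-4)·(w - 3)(w - 4) + (11/3)·(w - 3)(w - 4)(w - 5)
Expanding: f(w) = (11/3)w^3 - 48w^2 + (610/3)w - 276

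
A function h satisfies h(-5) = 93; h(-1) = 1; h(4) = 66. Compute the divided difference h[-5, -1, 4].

h[-5,-1] = (1 - 93) / (-1 - (-5)) = -23
h[-1,4] = (66 - 1) / (4 - (-1)) = 13
h[-5,-1,4] = (13 - (-23)) / (4 - (-5)) = 4

4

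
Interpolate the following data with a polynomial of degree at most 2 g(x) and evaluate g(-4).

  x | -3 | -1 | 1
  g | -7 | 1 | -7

Using Newton's divided-difference form:
g[-3,-1] = (1 - (-7)) / (-1 - (-3)) = 4
g[-1,1] = (-7 - 1) / (1 - (-1)) = -4
g[-3,-1,1] = (-4 - 4) / (1 - (-3)) = -2
g(-4) = -7 + 4·(-1) + (-2)·(-1)·(-3) = -17

-17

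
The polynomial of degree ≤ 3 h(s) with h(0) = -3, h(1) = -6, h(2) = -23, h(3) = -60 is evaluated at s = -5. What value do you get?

12

Using Newton's divided-difference form:
h[0,1] = (-6 - (-3)) / (1 - 0) = -3
h[1,2] = (-23 - (-6)) / (2 - 1) = -17
h[2,3] = (-60 - (-23)) / (3 - 2) = -37
h[0,1,2] = (-17 - (-3)) / (2 - 0) = -7
h[1,2,3] = (-37 - (-17)) / (3 - 1) = -10
h[0,1,2,3] = (-10 - (-7)) / (3 - 0) = -1
h(-5) = -3 + (-3)·(-5) + (-7)·(-5)·(-6) + (-1)·(-5)·(-6)·(-7) = 12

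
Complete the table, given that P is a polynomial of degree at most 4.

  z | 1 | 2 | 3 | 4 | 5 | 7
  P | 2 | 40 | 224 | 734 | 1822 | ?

7100

The 5 known values determine P uniquely (degree ≤ 4).
Evaluate each Lagrange basis at z = 7:
L_0(7) = (5)·(4)·(3)·(2)/[(-1)·(-2)·(-3)·(-4)] = 5
L_1(7) = (6)·(4)·(3)·(2)/[(1)·(-1)·(-2)·(-3)] = -24
L_2(7) = (6)·(5)·(3)·(2)/[(2)·(1)·(-1)·(-2)] = 45
L_3(7) = (6)·(5)·(4)·(2)/[(3)·(2)·(1)·(-1)] = -40
L_4(7) = (6)·(5)·(4)·(3)/[(4)·(3)·(2)·(1)] = 15
Sum: 2·(5) + 40·(-24) + 224·(45) + 734·(-40) + 1822·(15) = 7100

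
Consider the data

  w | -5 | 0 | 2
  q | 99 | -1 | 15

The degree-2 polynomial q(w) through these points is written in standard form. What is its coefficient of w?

Build the Lagrange basis polynomials:
L_0(w) = w(w - 2) / [35] = (1/35)w^2 - (2/35)w
L_1(w) = (w + 5)(w - 2) / [-10] = -(1/10)w^2 - (3/10)w + 1
L_2(w) = (w + 5)w / [14] = (1/14)w^2 + (5/14)w
q(w) = 99·L_0 + (-1)·L_1 + 15·L_2
Only the coefficient of w is needed; take it from each L_i and combine:
99·(-2/35) + (-1)·(-3/10) + 15·(5/14) = 0

0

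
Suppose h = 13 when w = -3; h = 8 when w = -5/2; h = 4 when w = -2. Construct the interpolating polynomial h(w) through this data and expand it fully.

h(w) = 2w^2 + w - 2

Newton's divided differences:
h[-3,-5/2] = (8 - 13) / (-5/2 - (-3)) = -10
h[-5/2,-2] = (4 - 8) / (-2 - (-5/2)) = -8
h[-3,-5/2,-2] = (-8 - (-10)) / (-2 - (-3)) = 2
h(w) = 13 + (-10)·(w + 3) + 2·(w + 3)(w + 5/2)
Expanding: h(w) = 2w^2 + w - 2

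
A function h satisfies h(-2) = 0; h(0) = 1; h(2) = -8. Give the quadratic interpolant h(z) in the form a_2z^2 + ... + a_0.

h(z) = -(5/4)z^2 - 2z + 1

Newton's divided differences:
h[-2,0] = (1 - 0) / (0 - (-2)) = 1/2
h[0,2] = (-8 - 1) / (2 - 0) = -9/2
h[-2,0,2] = (-9/2 - 1/2) / (2 - (-2)) = -5/4
h(z) = (1/2)·(z + 2) + (-5/4)·(z + 2)z
Expanding: h(z) = -(5/4)z^2 - 2z + 1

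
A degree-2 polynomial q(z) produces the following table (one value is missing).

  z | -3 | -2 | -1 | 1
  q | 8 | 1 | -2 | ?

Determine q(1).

The 3 known values determine q uniquely (degree ≤ 2).
L_0(1) = (3)·(2)/[(-1)·(-2)] = 3
L_1(1) = (4)·(2)/[(1)·(-1)] = -8
L_2(1) = (4)·(3)/[(2)·(1)] = 6
Sum: 8·(3) + 1·(-8) + (-2)·(6) = 4

4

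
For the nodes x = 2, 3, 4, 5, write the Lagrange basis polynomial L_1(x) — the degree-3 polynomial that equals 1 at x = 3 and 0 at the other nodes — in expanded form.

L_1(x) = (1/2)x^3 - (11/2)x^2 + 19x - 20

L_1(x) = (x - 2)(x - 4)(x - 5) / [(1)·(-1)·(-2)]
       = (x^3 - 11x^2 + 38x - 40) / (2)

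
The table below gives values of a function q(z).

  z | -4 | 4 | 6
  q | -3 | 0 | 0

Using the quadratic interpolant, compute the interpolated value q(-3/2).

-99/64

Using Newton's divided-difference form:
q[-4,4] = (0 - (-3)) / (4 - (-4)) = 3/8
q[4,6] = (0 - 0) / (6 - 4) = 0
q[-4,4,6] = (0 - 3/8) / (6 - (-4)) = -3/80
q(-3/2) = -3 + (3/8)·(5/2) + (-3/80)·(5/2)·(-11/2) = -99/64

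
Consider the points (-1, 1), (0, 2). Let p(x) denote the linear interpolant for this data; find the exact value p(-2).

L_0(-2) = (-2)/[(-1)] = 2
L_1(-2) = (-1)/[(1)] = -1
Sum: 1·(2) + 2·(-1) = 0

0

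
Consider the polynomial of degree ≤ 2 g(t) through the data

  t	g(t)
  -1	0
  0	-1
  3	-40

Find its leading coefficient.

-3

L_0(t) = t(t - 3) / [4] = (1/4)t^2 - (3/4)t
L_1(t) = (t + 1)(t - 3) / [-3] = -(1/3)t^2 + (2/3)t + 1
L_2(t) = (t + 1)t / [12] = (1/12)t^2 + (1/12)t
g(t) = 0·L_0 + (-1)·L_1 + (-40)·L_2
Only the coefficient of t^2 is needed; take it from each L_i and combine:
0·(1/4) + (-1)·(-1/3) + (-40)·(1/12) = -3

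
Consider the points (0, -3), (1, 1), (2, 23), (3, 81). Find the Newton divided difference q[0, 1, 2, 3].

3

q[0,1] = (1 - (-3)) / (1 - 0) = 4
q[1,2] = (23 - 1) / (2 - 1) = 22
q[2,3] = (81 - 23) / (3 - 2) = 58
q[0,1,2] = (22 - 4) / (2 - 0) = 9
q[1,2,3] = (58 - 22) / (3 - 1) = 18
q[0,1,2,3] = (18 - 9) / (3 - 0) = 3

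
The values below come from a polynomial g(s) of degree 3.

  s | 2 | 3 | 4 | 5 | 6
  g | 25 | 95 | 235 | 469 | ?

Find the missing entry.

821

The 4 known values determine g uniquely (degree ≤ 3).
Evaluate each Lagrange basis at s = 6:
L_0(6) = (3)·(2)·(1)/[(-1)·(-2)·(-3)] = -1
L_1(6) = (4)·(2)·(1)/[(1)·(-1)·(-2)] = 4
L_2(6) = (4)·(3)·(1)/[(2)·(1)·(-1)] = -6
L_3(6) = (4)·(3)·(2)/[(3)·(2)·(1)] = 4
Sum: 25·(-1) + 95·(4) + 235·(-6) + 469·(4) = 821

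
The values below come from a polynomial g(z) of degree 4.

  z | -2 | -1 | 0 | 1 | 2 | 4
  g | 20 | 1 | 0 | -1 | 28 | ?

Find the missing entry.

The 5 known values determine g uniquely (degree ≤ 4).
L_0(4) = (5)·(4)·(3)·(2)/[(-1)·(-2)·(-3)·(-4)] = 5
L_1(4) = (6)·(4)·(3)·(2)/[(1)·(-1)·(-2)·(-3)] = -24
L_2(4) = (6)·(5)·(3)·(2)/[(2)·(1)·(-1)·(-2)] = 45
L_3(4) = (6)·(5)·(4)·(2)/[(3)·(2)·(1)·(-1)] = -40
L_4(4) = (6)·(5)·(4)·(3)/[(4)·(3)·(2)·(1)] = 15
Sum: 20·(5) + 1·(-24) + 0 + (-1)·(-40) + 28·(15) = 536

536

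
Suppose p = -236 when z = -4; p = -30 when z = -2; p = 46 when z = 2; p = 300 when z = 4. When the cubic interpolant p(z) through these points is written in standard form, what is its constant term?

0

Build the Lagrange basis polynomials:
L_0(z) = (z + 2)(z - 2)(z - 4) / [-96] = -(1/96)z^3 + (1/24)z^2 + (1/24)z - 1/6
L_1(z) = (z + 4)(z - 2)(z - 4) / [48] = (1/48)z^3 - (1/24)z^2 - (1/3)z + 2/3
L_2(z) = (z + 4)(z + 2)(z - 4) / [-48] = -(1/48)z^3 - (1/24)z^2 + (1/3)z + 2/3
L_3(z) = (z + 4)(z + 2)(z - 2) / [96] = (1/96)z^3 + (1/24)z^2 - (1/24)z - 1/6
p(z) = (-236)·L_0 + (-30)·L_1 + 46·L_2 + 300·L_3
Only the constant term is needed; take it from each L_i and combine:
(-236)·(-1/6) + (-30)·(2/3) + 46·(2/3) + 300·(-1/6) = 0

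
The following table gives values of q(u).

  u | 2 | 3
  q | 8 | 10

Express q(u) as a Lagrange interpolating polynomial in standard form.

L_0(u) = (u - 3) / [-1] = -u + 3
L_1(u) = (u - 2) / [1] = u - 2
q(u) = 8·L_0 + 10·L_1
  8·L_0(u) = -8u + 24
  10·L_1(u) = 10u - 20
Adding term by term: 2u + 4

q(u) = 2u + 4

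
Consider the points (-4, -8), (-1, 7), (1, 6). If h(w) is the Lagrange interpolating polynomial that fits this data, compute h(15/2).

L_0(15/2) = (17/2)·(13/2)/[(-3)·(-5)] = 221/60
L_1(15/2) = (23/2)·(13/2)/[(3)·(-2)] = -299/24
L_2(15/2) = (23/2)·(17/2)/[(5)·(2)] = 391/40
Sum: (-8)·(221/60) + 7·(-299/24) + 6·(391/40) = -2321/40

-2321/40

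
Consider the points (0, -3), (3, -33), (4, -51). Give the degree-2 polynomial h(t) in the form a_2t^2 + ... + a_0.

h(t) = -2t^2 - 4t - 3

Build the Lagrange basis polynomials:
L_0(t) = (t - 3)(t - 4) / [12] = (1/12)t^2 - (7/12)t + 1
L_1(t) = t(t - 4) / [-3] = -(1/3)t^2 + (4/3)t
L_2(t) = t(t - 3) / [4] = (1/4)t^2 - (3/4)t
h(t) = (-3)·L_0 + (-33)·L_1 + (-51)·L_2
  (-3)·L_0(t) = -(1/4)t^2 + (7/4)t - 3
  (-33)·L_1(t) = 11t^2 - 44t
  (-51)·L_2(t) = -(51/4)t^2 + (153/4)t
Adding term by term: -2t^2 - 4t - 3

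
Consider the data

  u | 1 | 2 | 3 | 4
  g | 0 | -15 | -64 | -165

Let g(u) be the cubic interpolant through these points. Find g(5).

L_0(5) = (3)·(2)·(1)/[(-1)·(-2)·(-3)] = -1
L_1(5) = (4)·(2)·(1)/[(1)·(-1)·(-2)] = 4
L_2(5) = (4)·(3)·(1)/[(2)·(1)·(-1)] = -6
L_3(5) = (4)·(3)·(2)/[(3)·(2)·(1)] = 4
Sum: 0 + (-15)·(4) + (-64)·(-6) + (-165)·(4) = -336

-336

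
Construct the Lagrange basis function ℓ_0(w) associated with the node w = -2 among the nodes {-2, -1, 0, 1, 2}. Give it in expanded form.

ℓ_0(w) = (w + 1)w(w - 1)(w - 2) / [(-1)·(-2)·(-3)·(-4)]
       = (w^4 - 2w^3 - w^2 + 2w) / (24)

ℓ_0(w) = (1/24)w^4 - (1/12)w^3 - (1/24)w^2 + (1/12)w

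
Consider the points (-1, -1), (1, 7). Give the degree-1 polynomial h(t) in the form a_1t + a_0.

h(t) = 4t + 3

Build the Lagrange basis polynomials:
L_0(t) = (t - 1) / [-2] = -(1/2)t + 1/2
L_1(t) = (t + 1) / [2] = (1/2)t + 1/2
h(t) = (-1)·L_0 + 7·L_1
  (-1)·L_0(t) = (1/2)t - 1/2
  7·L_1(t) = (7/2)t + 7/2
Adding term by term: 4t + 3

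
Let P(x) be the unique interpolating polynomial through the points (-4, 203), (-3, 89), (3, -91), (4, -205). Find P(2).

L_0(2) = (5)·(-1)·(-2)/[(-1)·(-7)·(-8)] = -5/28
L_1(2) = (6)·(-1)·(-2)/[(1)·(-6)·(-7)] = 2/7
L_2(2) = (6)·(5)·(-2)/[(7)·(6)·(-1)] = 10/7
L_3(2) = (6)·(5)·(-1)/[(8)·(7)·(1)] = -15/28
Sum: 203·(-5/28) + 89·(2/7) + (-91)·(10/7) + (-205)·(-15/28) = -31

-31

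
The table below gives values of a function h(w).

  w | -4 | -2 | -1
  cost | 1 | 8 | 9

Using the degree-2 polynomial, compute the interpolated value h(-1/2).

L_0(-1/2) = (3/2)·(1/2)/[(-2)·(-3)] = 1/8
L_1(-1/2) = (7/2)·(1/2)/[(2)·(-1)] = -7/8
L_2(-1/2) = (7/2)·(3/2)/[(3)·(1)] = 7/4
Sum: 1·(1/8) + 8·(-7/8) + 9·(7/4) = 71/8

71/8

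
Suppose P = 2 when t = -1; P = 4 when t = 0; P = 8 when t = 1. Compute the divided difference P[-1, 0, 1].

P[-1,0] = (4 - 2) / (0 - (-1)) = 2
P[0,1] = (8 - 4) / (1 - 0) = 4
P[-1,0,1] = (4 - 2) / (1 - (-1)) = 1

1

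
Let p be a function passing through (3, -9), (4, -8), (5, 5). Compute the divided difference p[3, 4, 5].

p[3,4] = (-8 - (-9)) / (4 - 3) = 1
p[4,5] = (5 - (-8)) / (5 - 4) = 13
p[3,4,5] = (13 - 1) / (5 - 3) = 6

6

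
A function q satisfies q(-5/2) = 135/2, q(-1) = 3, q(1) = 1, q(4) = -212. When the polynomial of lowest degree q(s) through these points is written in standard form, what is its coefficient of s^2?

2

Build the Lagrange basis polynomials:
L_0(s) = (s + 1)(s - 1)(s - 4) / [-273/8] = -(8/273)s^3 + (32/273)s^2 + (8/273)s - 32/273
L_1(s) = (s + 5/2)(s - 1)(s - 4) / [15] = (1/15)s^3 - (1/6)s^2 - (17/30)s + 2/3
L_2(s) = (s + 5/2)(s + 1)(s - 4) / [-21] = -(1/21)s^3 + (1/42)s^2 + (23/42)s + 10/21
L_3(s) = (s + 5/2)(s + 1)(s - 1) / [195/2] = (2/195)s^3 + (1/39)s^2 - (2/195)s - 1/39
q(s) = (135/2)·L_0 + 3·L_1 + 1·L_2 + (-212)·L_3
Only the coefficient of s^2 is needed; take it from each L_i and combine:
(135/2)·(32/273) + 3·(-1/6) + 1·(1/42) + (-212)·(1/39) = 2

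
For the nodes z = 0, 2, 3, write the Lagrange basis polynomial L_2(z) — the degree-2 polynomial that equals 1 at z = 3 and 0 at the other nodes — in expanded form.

L_2(z) = (1/3)z^2 - (2/3)z

L_2(z) = z(z - 2) / [(3)·(1)]
       = (z^2 - 2z) / (3)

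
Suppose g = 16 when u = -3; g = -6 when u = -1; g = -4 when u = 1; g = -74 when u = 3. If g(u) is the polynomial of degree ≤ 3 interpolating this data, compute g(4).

Evaluate each Lagrange basis at u = 4:
L_0(4) = (5)·(3)·(1)/[(-2)·(-4)·(-6)] = -5/16
L_1(4) = (7)·(3)·(1)/[(2)·(-2)·(-4)] = 21/16
L_2(4) = (7)·(5)·(1)/[(4)·(2)·(-2)] = -35/16
L_3(4) = (7)·(5)·(3)/[(6)·(4)·(2)] = 35/16
Sum: 16·(-5/16) + (-6)·(21/16) + (-4)·(-35/16) + (-74)·(35/16) = -166

-166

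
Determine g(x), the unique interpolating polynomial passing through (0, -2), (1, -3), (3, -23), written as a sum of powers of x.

Newton's divided differences:
g[0,1] = (-3 - (-2)) / (1 - 0) = -1
g[1,3] = (-23 - (-3)) / (3 - 1) = -10
g[0,1,3] = (-10 - (-1)) / (3 - 0) = -3
g(x) = -2 + (-1)·x + (-3)·x(x - 1)
Expanding: g(x) = -3x^2 + 2x - 2

g(x) = -3x^2 + 2x - 2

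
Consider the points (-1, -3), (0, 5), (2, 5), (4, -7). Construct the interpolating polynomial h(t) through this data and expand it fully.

Build the Lagrange basis polynomials:
L_0(t) = t(t - 2)(t - 4) / [-15] = -(1/15)t^3 + (2/5)t^2 - (8/15)t
L_1(t) = (t + 1)(t - 2)(t - 4) / [8] = (1/8)t^3 - (5/8)t^2 + (1/4)t + 1
L_2(t) = (t + 1)t(t - 4) / [-12] = -(1/12)t^3 + (1/4)t^2 + (1/3)t
L_3(t) = (t + 1)t(t - 2) / [40] = (1/40)t^3 - (1/40)t^2 - (1/20)t
h(t) = (-3)·L_0 + 5·L_1 + 5·L_2 + (-7)·L_3
  (-3)·L_0(t) = (1/5)t^3 - (6/5)t^2 + (8/5)t
  5·L_1(t) = (5/8)t^3 - (25/8)t^2 + (5/4)t + 5
  5·L_2(t) = -(5/12)t^3 + (5/4)t^2 + (5/3)t
  (-7)·L_3(t) = -(7/40)t^3 + (7/40)t^2 + (7/20)t
Adding term by term: (7/30)t^3 - (29/10)t^2 + (73/15)t + 5

h(t) = (7/30)t^3 - (29/10)t^2 + (73/15)t + 5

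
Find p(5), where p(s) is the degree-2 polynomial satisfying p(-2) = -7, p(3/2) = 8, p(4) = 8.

11/2

L_0(5) = (7/2)·(1)/[(-7/2)·(-6)] = 1/6
L_1(5) = (7)·(1)/[(7/2)·(-5/2)] = -4/5
L_2(5) = (7)·(7/2)/[(6)·(5/2)] = 49/30
Sum: (-7)·(1/6) + 8·(-4/5) + 8·(49/30) = 11/2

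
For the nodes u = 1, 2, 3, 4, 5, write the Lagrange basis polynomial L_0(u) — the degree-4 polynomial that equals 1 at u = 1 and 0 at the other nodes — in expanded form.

L_0(u) = (u - 2)(u - 3)(u - 4)(u - 5) / [(-1)·(-2)·(-3)·(-4)]
       = (u^4 - 14u^3 + 71u^2 - 154u + 120) / (24)

L_0(u) = (1/24)u^4 - (7/12)u^3 + (71/24)u^2 - (77/12)u + 5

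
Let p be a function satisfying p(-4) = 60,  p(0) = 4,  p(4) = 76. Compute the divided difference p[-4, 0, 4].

p[-4,0] = (4 - 60) / (0 - (-4)) = -14
p[0,4] = (76 - 4) / (4 - 0) = 18
p[-4,0,4] = (18 - (-14)) / (4 - (-4)) = 4

4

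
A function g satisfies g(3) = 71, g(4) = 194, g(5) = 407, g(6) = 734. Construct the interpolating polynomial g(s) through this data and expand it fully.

g(s) = 4s^3 - 3s^2 - 4s + 2

Newton's divided differences:
g[3,4] = (194 - 71) / (4 - 3) = 123
g[4,5] = (407 - 194) / (5 - 4) = 213
g[5,6] = (734 - 407) / (6 - 5) = 327
g[3,4,5] = (213 - 123) / (5 - 3) = 45
g[4,5,6] = (327 - 213) / (6 - 4) = 57
g[3,4,5,6] = (57 - 45) / (6 - 3) = 4
g(s) = 71 + 123·(s - 3) + 45·(s - 3)(s - 4) + 4·(s - 3)(s - 4)(s - 5)
Expanding: g(s) = 4s^3 - 3s^2 - 4s + 2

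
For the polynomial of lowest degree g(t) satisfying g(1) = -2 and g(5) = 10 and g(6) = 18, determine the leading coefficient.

L_0(t) = (t - 5)(t - 6) / [20] = (1/20)t^2 - (11/20)t + 3/2
L_1(t) = (t - 1)(t - 6) / [-4] = -(1/4)t^2 + (7/4)t - 3/2
L_2(t) = (t - 1)(t - 5) / [5] = (1/5)t^2 - (6/5)t + 1
g(t) = (-2)·L_0 + 10·L_1 + 18·L_2
Only the coefficient of t^2 is needed; take it from each L_i and combine:
(-2)·(1/20) + 10·(-1/4) + 18·(1/5) = 1

1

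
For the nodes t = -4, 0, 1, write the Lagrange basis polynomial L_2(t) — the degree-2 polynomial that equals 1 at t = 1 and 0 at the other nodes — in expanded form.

L_2(t) = (1/5)t^2 + (4/5)t

L_2(t) = (t + 4)t / [(5)·(1)]
       = (t^2 + 4t) / (5)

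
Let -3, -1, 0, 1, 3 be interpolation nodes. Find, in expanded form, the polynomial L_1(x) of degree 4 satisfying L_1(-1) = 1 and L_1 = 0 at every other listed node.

L_1(x) = (x + 3)x(x - 1)(x - 3) / [(2)·(-1)·(-2)·(-4)]
       = (x^4 - x^3 - 9x^2 + 9x) / (-16)

L_1(x) = -(1/16)x^4 + (1/16)x^3 + (9/16)x^2 - (9/16)x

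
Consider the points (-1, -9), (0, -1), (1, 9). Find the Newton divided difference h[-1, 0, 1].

1

h[-1,0] = (-1 - (-9)) / (0 - (-1)) = 8
h[0,1] = (9 - (-1)) / (1 - 0) = 10
h[-1,0,1] = (10 - 8) / (1 - (-1)) = 1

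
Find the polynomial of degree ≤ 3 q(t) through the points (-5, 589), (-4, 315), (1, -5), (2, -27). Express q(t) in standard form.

Build the Lagrange basis polynomials:
L_0(t) = (t + 4)(t - 1)(t - 2) / [-42] = -(1/42)t^3 - (1/42)t^2 + (5/21)t - 4/21
L_1(t) = (t + 5)(t - 1)(t - 2) / [30] = (1/30)t^3 + (1/15)t^2 - (13/30)t + 1/3
L_2(t) = (t + 5)(t + 4)(t - 2) / [-30] = -(1/30)t^3 - (7/30)t^2 - (1/15)t + 4/3
L_3(t) = (t + 5)(t + 4)(t - 1) / [42] = (1/42)t^3 + (4/21)t^2 + (11/42)t - 10/21
q(t) = 589·L_0 + 315·L_1 + (-5)·L_2 + (-27)·L_3
  589·L_0(t) = -(589/42)t^3 - (589/42)t^2 + (2945/21)t - 2356/21
  315·L_1(t) = (21/2)t^3 + 21t^2 - (273/2)t + 105
  (-5)·L_2(t) = (1/6)t^3 + (7/6)t^2 + (1/3)t - 20/3
  (-27)·L_3(t) = -(9/14)t^3 - (36/7)t^2 - (99/14)t + 90/7
Adding term by term: -4t^3 + 3t^2 - 3t - 1

q(t) = -4t^3 + 3t^2 - 3t - 1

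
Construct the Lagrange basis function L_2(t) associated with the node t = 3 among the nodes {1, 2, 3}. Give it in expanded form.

L_2(t) = (t - 1)(t - 2) / [(2)·(1)]
       = (t^2 - 3t + 2) / (2)

L_2(t) = (1/2)t^2 - (3/2)t + 1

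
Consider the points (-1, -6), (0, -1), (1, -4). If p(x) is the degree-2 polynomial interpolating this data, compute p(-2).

Using Newton's divided-difference form:
p[-1,0] = (-1 - (-6)) / (0 - (-1)) = 5
p[0,1] = (-4 - (-1)) / (1 - 0) = -3
p[-1,0,1] = (-3 - 5) / (1 - (-1)) = -4
p(-2) = -6 + 5·(-1) + (-4)·(-1)·(-2) = -19

-19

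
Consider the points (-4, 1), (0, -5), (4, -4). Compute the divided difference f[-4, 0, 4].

f[-4,0] = (-5 - 1) / (0 - (-4)) = -3/2
f[0,4] = (-4 - (-5)) / (4 - 0) = 1/4
f[-4,0,4] = (1/4 - (-3/2)) / (4 - (-4)) = 7/32

7/32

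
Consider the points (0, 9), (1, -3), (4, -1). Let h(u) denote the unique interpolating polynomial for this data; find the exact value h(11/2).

Evaluate each Lagrange basis at u = 11/2:
L_0(11/2) = (9/2)·(3/2)/[(-1)·(-4)] = 27/16
L_1(11/2) = (11/2)·(3/2)/[(1)·(-3)] = -11/4
L_2(11/2) = (11/2)·(9/2)/[(4)·(3)] = 33/16
Sum: 9·(27/16) + (-3)·(-11/4) + (-1)·(33/16) = 171/8

171/8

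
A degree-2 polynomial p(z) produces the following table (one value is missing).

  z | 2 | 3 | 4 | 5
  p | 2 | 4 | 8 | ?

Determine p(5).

14

The 3 known values determine p uniquely (degree ≤ 2).
L_0(5) = (2)·(1)/[(-1)·(-2)] = 1
L_1(5) = (3)·(1)/[(1)·(-1)] = -3
L_2(5) = (3)·(2)/[(2)·(1)] = 3
Sum: 2·(1) + 4·(-3) + 8·(3) = 14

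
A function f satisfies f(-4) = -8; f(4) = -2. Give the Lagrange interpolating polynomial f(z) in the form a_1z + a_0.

f(z) = (3/4)z - 5

Build the Lagrange basis polynomials:
L_0(z) = (z - 4) / [-8] = -(1/8)z + 1/2
L_1(z) = (z + 4) / [8] = (1/8)z + 1/2
f(z) = (-8)·L_0 + (-2)·L_1
  (-8)·L_0(z) = z - 4
  (-2)·L_1(z) = -(1/4)z - 1
Adding term by term: (3/4)z - 5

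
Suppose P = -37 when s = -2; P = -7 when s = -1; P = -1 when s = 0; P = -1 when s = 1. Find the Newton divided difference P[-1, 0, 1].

-3

P[-1,0] = (-1 - (-7)) / (0 - (-1)) = 6
P[0,1] = (-1 - (-1)) / (1 - 0) = 0
P[-1,0,1] = (0 - 6) / (1 - (-1)) = -3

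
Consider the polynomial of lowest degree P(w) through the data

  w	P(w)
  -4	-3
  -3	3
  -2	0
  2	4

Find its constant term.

-59/5

L_0(w) = (w + 3)(w + 2)(w - 2) / [-12] = -(1/12)w^3 - (1/4)w^2 + (1/3)w + 1
L_1(w) = (w + 4)(w + 2)(w - 2) / [5] = (1/5)w^3 + (4/5)w^2 - (4/5)w - 16/5
L_2(w) = (w + 4)(w + 3)(w - 2) / [-8] = -(1/8)w^3 - (5/8)w^2 + (1/4)w + 3
L_3(w) = (w + 4)(w + 3)(w + 2) / [120] = (1/120)w^3 + (3/40)w^2 + (13/60)w + 1/5
P(w) = (-3)·L_0 + 3·L_1 + 0·L_2 + 4·L_3
Only the constant term is needed; take it from each L_i and combine:
(-3)·(1) + 3·(-16/5) + 0·(3) + 4·(1/5) = -59/5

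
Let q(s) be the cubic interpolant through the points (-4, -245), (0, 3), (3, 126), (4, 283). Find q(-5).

-482

Using Newton's divided-difference form:
q[-4,0] = (3 - (-245)) / (0 - (-4)) = 62
q[0,3] = (126 - 3) / (3 - 0) = 41
q[3,4] = (283 - 126) / (4 - 3) = 157
q[-4,0,3] = (41 - 62) / (3 - (-4)) = -3
q[0,3,4] = (157 - 41) / (4 - 0) = 29
q[-4,0,3,4] = (29 - (-3)) / (4 - (-4)) = 4
q(-5) = -245 + 62·(-1) + (-3)·(-1)·(-5) + 4·(-1)·(-5)·(-8) = -482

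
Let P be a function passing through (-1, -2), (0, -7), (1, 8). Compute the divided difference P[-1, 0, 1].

P[-1,0] = (-7 - (-2)) / (0 - (-1)) = -5
P[0,1] = (8 - (-7)) / (1 - 0) = 15
P[-1,0,1] = (15 - (-5)) / (1 - (-1)) = 10

10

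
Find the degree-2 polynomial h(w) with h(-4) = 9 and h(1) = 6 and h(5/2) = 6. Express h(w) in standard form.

Build the Lagrange basis polynomials:
L_0(w) = (w - 1)(w - 5/2) / [65/2] = (2/65)w^2 - (7/65)w + 1/13
L_1(w) = (w + 4)(w - 5/2) / [-15/2] = -(2/15)w^2 - (1/5)w + 4/3
L_2(w) = (w + 4)(w - 1) / [39/4] = (4/39)w^2 + (4/13)w - 16/39
h(w) = 9·L_0 + 6·L_1 + 6·L_2
  9·L_0(w) = (18/65)w^2 - (63/65)w + 9/13
  6·L_1(w) = -(4/5)w^2 - (6/5)w + 8
  6·L_2(w) = (8/13)w^2 + (24/13)w - 32/13
Adding term by term: (6/65)w^2 - (21/65)w + 81/13

h(w) = (6/65)w^2 - (21/65)w + 81/13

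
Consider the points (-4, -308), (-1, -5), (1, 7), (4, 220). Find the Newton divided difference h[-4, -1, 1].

h[-4,-1] = (-5 - (-308)) / (-1 - (-4)) = 101
h[-1,1] = (7 - (-5)) / (1 - (-1)) = 6
h[-4,-1,1] = (6 - 101) / (1 - (-4)) = -19

-19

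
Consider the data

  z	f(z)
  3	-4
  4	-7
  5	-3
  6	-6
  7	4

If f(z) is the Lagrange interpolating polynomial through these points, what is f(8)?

Evaluate each Lagrange basis at z = 8:
L_0(8) = (4)·(3)·(2)·(1)/[(-1)·(-2)·(-3)·(-4)] = 1
L_1(8) = (5)·(3)·(2)·(1)/[(1)·(-1)·(-2)·(-3)] = -5
L_2(8) = (5)·(4)·(2)·(1)/[(2)·(1)·(-1)·(-2)] = 10
L_3(8) = (5)·(4)·(3)·(1)/[(3)·(2)·(1)·(-1)] = -10
L_4(8) = (5)·(4)·(3)·(2)/[(4)·(3)·(2)·(1)] = 5
Sum: (-4)·(1) + (-7)·(-5) + (-3)·(10) + (-6)·(-10) + 4·(5) = 81

81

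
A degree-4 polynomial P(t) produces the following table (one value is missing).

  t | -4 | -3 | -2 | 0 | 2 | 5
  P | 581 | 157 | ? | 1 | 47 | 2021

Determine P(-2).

19

The 5 known values determine P uniquely (degree ≤ 4).
Evaluate each Lagrange basis at t = -2:
L_0(-2) = (1)·(-2)·(-4)·(-7)/[(-1)·(-4)·(-6)·(-9)] = -7/27
L_1(-2) = (2)·(-2)·(-4)·(-7)/[(1)·(-3)·(-5)·(-8)] = 14/15
L_2(-2) = (2)·(1)·(-4)·(-7)/[(4)·(3)·(-2)·(-5)] = 7/15
L_3(-2) = (2)·(1)·(-2)·(-7)/[(6)·(5)·(2)·(-3)] = -7/45
L_4(-2) = (2)·(1)·(-2)·(-4)/[(9)·(8)·(5)·(3)] = 2/135
Sum: 581·(-7/27) + 157·(14/15) + 1·(7/15) + 47·(-7/45) + 2021·(2/135) = 19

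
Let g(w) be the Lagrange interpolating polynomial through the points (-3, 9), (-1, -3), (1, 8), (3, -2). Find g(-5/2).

L_0(-5/2) = (-3/2)·(-7/2)·(-11/2)/[(-2)·(-4)·(-6)] = 77/128
L_1(-5/2) = (1/2)·(-7/2)·(-11/2)/[(2)·(-2)·(-4)] = 77/128
L_2(-5/2) = (1/2)·(-3/2)·(-11/2)/[(4)·(2)·(-2)] = -33/128
L_3(-5/2) = (1/2)·(-3/2)·(-7/2)/[(6)·(4)·(2)] = 7/128
Sum: 9·(77/128) + (-3)·(77/128) + 8·(-33/128) + (-2)·(7/128) = 23/16

23/16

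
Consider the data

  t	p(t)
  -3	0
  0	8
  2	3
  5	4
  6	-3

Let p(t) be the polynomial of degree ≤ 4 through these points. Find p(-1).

Using Newton's divided-difference form:
p[-3,0] = (8 - 0) / (0 - (-3)) = 8/3
p[0,2] = (3 - 8) / (2 - 0) = -5/2
p[2,5] = (4 - 3) / (5 - 2) = 1/3
p[5,6] = (-3 - 4) / (6 - 5) = -7
p[-3,0,2] = (-5/2 - 8/3) / (2 - (-3)) = -31/30
p[0,2,5] = (1/3 - (-5/2)) / (5 - 0) = 17/30
p[2,5,6] = (-7 - 1/3) / (6 - 2) = -11/6
p[-3,0,2,5] = (17/30 - (-31/30)) / (5 - (-3)) = 1/5
p[0,2,5,6] = (-11/6 - 17/30) / (6 - 0) = -2/5
p[-3,0,2,5,6] = (-2/5 - 1/5) / (6 - (-3)) = -1/15
p(-1) = 0 + (8/3)·(2) + (-31/30)·(2)·(-1) + (1/5)·(2)·(-1)·(-3) + (-1/15)·(2)·(-1)·(-3)·(-6) = 11

11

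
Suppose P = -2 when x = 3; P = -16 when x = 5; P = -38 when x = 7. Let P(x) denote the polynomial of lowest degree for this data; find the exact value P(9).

-68

Using Newton's divided-difference form:
P[3,5] = (-16 - (-2)) / (5 - 3) = -7
P[5,7] = (-38 - (-16)) / (7 - 5) = -11
P[3,5,7] = (-11 - (-7)) / (7 - 3) = -1
P(9) = -2 + (-7)·(6) + (-1)·(6)·(4) = -68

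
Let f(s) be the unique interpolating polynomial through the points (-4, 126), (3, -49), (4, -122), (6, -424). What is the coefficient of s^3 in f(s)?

-2

The leading coefficient equals the top divided difference f[-4,3,4,6].
f[-4,3] = (-49 - 126) / (3 - (-4)) = -25
f[3,4] = (-122 - (-49)) / (4 - 3) = -73
f[4,6] = (-424 - (-122)) / (6 - 4) = -151
f[-4,3,4] = (-73 - (-25)) / (4 - (-4)) = -6
f[3,4,6] = (-151 - (-73)) / (6 - 3) = -26
f[-4,3,4,6] = (-26 - (-6)) / (6 - (-4)) = -2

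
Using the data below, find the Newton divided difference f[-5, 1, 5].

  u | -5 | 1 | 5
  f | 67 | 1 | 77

3

f[-5,1] = (1 - 67) / (1 - (-5)) = -11
f[1,5] = (77 - 1) / (5 - 1) = 19
f[-5,1,5] = (19 - (-11)) / (5 - (-5)) = 3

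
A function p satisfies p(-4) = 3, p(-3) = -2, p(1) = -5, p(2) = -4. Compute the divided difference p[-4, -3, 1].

17/20

p[-4,-3] = (-2 - 3) / (-3 - (-4)) = -5
p[-3,1] = (-5 - (-2)) / (1 - (-3)) = -3/4
p[-4,-3,1] = (-3/4 - (-5)) / (1 - (-4)) = 17/20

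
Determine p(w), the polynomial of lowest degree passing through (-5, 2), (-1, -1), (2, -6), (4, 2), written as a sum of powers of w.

p(w) = (59/420)w^3 + (181/420)w^2 - (529/210)w - 80/21

Newton's divided differences:
p[-5,-1] = (-1 - 2) / (-1 - (-5)) = -3/4
p[-1,2] = (-6 - (-1)) / (2 - (-1)) = -5/3
p[2,4] = (2 - (-6)) / (4 - 2) = 4
p[-5,-1,2] = (-5/3 - (-3/4)) / (2 - (-5)) = -11/84
p[-1,2,4] = (4 - (-5/3)) / (4 - (-1)) = 17/15
p[-5,-1,2,4] = (17/15 - (-11/84)) / (4 - (-5)) = 59/420
p(w) = 2 + (-3/4)·(w + 5) + (-11/84)·(w + 5)(w + 1) + (59/420)·(w + 5)(w + 1)(w - 2)
Expanding: p(w) = (59/420)w^3 + (181/420)w^2 - (529/210)w - 80/21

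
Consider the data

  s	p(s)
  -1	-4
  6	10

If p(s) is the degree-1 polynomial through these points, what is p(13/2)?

11

Evaluate each Lagrange basis at s = 13/2:
L_0(13/2) = (1/2)/[(-7)] = -1/14
L_1(13/2) = (15/2)/[(7)] = 15/14
Sum: (-4)·(-1/14) + 10·(15/14) = 11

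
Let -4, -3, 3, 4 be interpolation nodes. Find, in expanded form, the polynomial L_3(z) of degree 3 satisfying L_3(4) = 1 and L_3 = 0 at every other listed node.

L_3(z) = (1/56)z^3 + (1/14)z^2 - (9/56)z - 9/14

L_3(z) = (z + 4)(z + 3)(z - 3) / [(8)·(7)·(1)]
       = (z^3 + 4z^2 - 9z - 36) / (56)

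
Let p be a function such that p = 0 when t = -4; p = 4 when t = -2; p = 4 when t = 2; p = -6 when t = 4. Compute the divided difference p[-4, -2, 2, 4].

-1/16

p[-4,-2] = (4 - 0) / (-2 - (-4)) = 2
p[-2,2] = (4 - 4) / (2 - (-2)) = 0
p[2,4] = (-6 - 4) / (4 - 2) = -5
p[-4,-2,2] = (0 - 2) / (2 - (-4)) = -1/3
p[-2,2,4] = (-5 - 0) / (4 - (-2)) = -5/6
p[-4,-2,2,4] = (-5/6 - (-1/3)) / (4 - (-4)) = -1/16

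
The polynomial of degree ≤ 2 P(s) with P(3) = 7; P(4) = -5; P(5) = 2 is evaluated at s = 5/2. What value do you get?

Evaluate each Lagrange basis at s = 5/2:
L_0(5/2) = (-3/2)·(-5/2)/[(-1)·(-2)] = 15/8
L_1(5/2) = (-1/2)·(-5/2)/[(1)·(-1)] = -5/4
L_2(5/2) = (-1/2)·(-3/2)/[(2)·(1)] = 3/8
Sum: 7·(15/8) + (-5)·(-5/4) + 2·(3/8) = 161/8

161/8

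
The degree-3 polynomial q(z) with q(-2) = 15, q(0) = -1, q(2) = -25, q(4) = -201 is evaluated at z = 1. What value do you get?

Using Newton's divided-difference form:
q[-2,0] = (-1 - 15) / (0 - (-2)) = -8
q[0,2] = (-25 - (-1)) / (2 - 0) = -12
q[2,4] = (-201 - (-25)) / (4 - 2) = -88
q[-2,0,2] = (-12 - (-8)) / (2 - (-2)) = -1
q[0,2,4] = (-88 - (-12)) / (4 - 0) = -19
q[-2,0,2,4] = (-19 - (-1)) / (4 - (-2)) = -3
q(1) = 15 + (-8)·(3) + (-1)·(3)·(1) + (-3)·(3)·(1)·(-1) = -3

-3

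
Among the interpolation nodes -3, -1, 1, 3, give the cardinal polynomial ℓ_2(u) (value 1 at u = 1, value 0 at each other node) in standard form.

ℓ_2(u) = -(1/16)u^3 - (1/16)u^2 + (9/16)u + 9/16

ℓ_2(u) = (u + 3)(u + 1)(u - 3) / [(4)·(2)·(-2)]
       = (u^3 + u^2 - 9u - 9) / (-16)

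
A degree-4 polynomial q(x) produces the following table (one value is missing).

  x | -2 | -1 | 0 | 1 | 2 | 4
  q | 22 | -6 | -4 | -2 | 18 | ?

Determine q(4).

424

The 5 known values determine q uniquely (degree ≤ 4).
Evaluate each Lagrange basis at x = 4:
L_0(4) = (5)·(4)·(3)·(2)/[(-1)·(-2)·(-3)·(-4)] = 5
L_1(4) = (6)·(4)·(3)·(2)/[(1)·(-1)·(-2)·(-3)] = -24
L_2(4) = (6)·(5)·(3)·(2)/[(2)·(1)·(-1)·(-2)] = 45
L_3(4) = (6)·(5)·(4)·(2)/[(3)·(2)·(1)·(-1)] = -40
L_4(4) = (6)·(5)·(4)·(3)/[(4)·(3)·(2)·(1)] = 15
Sum: 22·(5) + (-6)·(-24) + (-4)·(45) + (-2)·(-40) + 18·(15) = 424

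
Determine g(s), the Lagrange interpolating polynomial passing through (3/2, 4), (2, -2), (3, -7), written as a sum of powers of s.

g(s) = (14/3)s^2 - (85/3)s + 36

Build the Lagrange basis polynomials:
L_0(s) = (s - 2)(s - 3) / [3/4] = (4/3)s^2 - (20/3)s + 8
L_1(s) = (s - 3/2)(s - 3) / [-1/2] = -2s^2 + 9s - 9
L_2(s) = (s - 3/2)(s - 2) / [3/2] = (2/3)s^2 - (7/3)s + 2
g(s) = 4·L_0 + (-2)·L_1 + (-7)·L_2
  4·L_0(s) = (16/3)s^2 - (80/3)s + 32
  (-2)·L_1(s) = 4s^2 - 18s + 18
  (-7)·L_2(s) = -(14/3)s^2 + (49/3)s - 14
Adding term by term: (14/3)s^2 - (85/3)s + 36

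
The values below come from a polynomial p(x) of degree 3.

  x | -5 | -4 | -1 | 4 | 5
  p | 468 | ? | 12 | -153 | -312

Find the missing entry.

255

The 4 known values determine p uniquely (degree ≤ 3).
Evaluate each Lagrange basis at x = -4:
L_0(-4) = (-3)·(-8)·(-9)/[(-4)·(-9)·(-10)] = 3/5
L_1(-4) = (1)·(-8)·(-9)/[(4)·(-5)·(-6)] = 3/5
L_2(-4) = (1)·(-3)·(-9)/[(9)·(5)·(-1)] = -3/5
L_3(-4) = (1)·(-3)·(-8)/[(10)·(6)·(1)] = 2/5
Sum: 468·(3/5) + 12·(3/5) + (-153)·(-3/5) + (-312)·(2/5) = 255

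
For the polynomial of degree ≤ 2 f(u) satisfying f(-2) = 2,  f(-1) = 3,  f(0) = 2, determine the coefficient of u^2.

-1

The leading coefficient equals the top divided difference f[-2,-1,0].
f[-2,-1] = (3 - 2) / (-1 - (-2)) = 1
f[-1,0] = (2 - 3) / (0 - (-1)) = -1
f[-2,-1,0] = (-1 - 1) / (0 - (-2)) = -1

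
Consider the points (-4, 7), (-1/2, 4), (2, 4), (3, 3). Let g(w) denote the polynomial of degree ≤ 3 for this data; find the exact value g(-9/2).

Evaluate each Lagrange basis at w = -9/2:
L_0(-9/2) = (-4)·(-13/2)·(-15/2)/[(-7/2)·(-6)·(-7)] = 65/49
L_1(-9/2) = (-1/2)·(-13/2)·(-15/2)/[(7/2)·(-5/2)·(-7/2)] = -39/49
L_2(-9/2) = (-1/2)·(-4)·(-15/2)/[(6)·(5/2)·(-1)] = 1
L_3(-9/2) = (-1/2)·(-4)·(-13/2)/[(7)·(7/2)·(1)] = -26/49
Sum: 7·(65/49) + 4·(-39/49) + 4·(1) + 3·(-26/49) = 417/49

417/49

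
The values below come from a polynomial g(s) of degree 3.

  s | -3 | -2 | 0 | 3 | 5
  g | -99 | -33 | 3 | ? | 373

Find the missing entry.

The 4 known values determine g uniquely (degree ≤ 3).
Evaluate each Lagrange basis at s = 3:
L_0(3) = (5)·(3)·(-2)/[(-1)·(-3)·(-8)] = 5/4
L_1(3) = (6)·(3)·(-2)/[(1)·(-2)·(-7)] = -18/7
L_2(3) = (6)·(5)·(-2)/[(3)·(2)·(-5)] = 2
L_3(3) = (6)·(5)·(3)/[(8)·(7)·(5)] = 9/28
Sum: (-99)·(5/4) + (-33)·(-18/7) + 3·(2) + 373·(9/28) = 87

87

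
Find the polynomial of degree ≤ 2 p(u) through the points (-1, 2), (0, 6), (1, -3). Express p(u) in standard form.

p(u) = -(13/2)u^2 - (5/2)u + 6

Newton's divided differences:
p[-1,0] = (6 - 2) / (0 - (-1)) = 4
p[0,1] = (-3 - 6) / (1 - 0) = -9
p[-1,0,1] = (-9 - 4) / (1 - (-1)) = -13/2
p(u) = 2 + 4·(u + 1) + (-13/2)·(u + 1)u
Expanding: p(u) = -(13/2)u^2 - (5/2)u + 6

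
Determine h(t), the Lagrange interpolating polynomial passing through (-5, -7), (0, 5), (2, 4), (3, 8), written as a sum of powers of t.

h(t) = (67/280)t^3 + (17/56)t^2 - (289/140)t + 5

Build the Lagrange basis polynomials:
L_0(t) = t(t - 2)(t - 3) / [-280] = -(1/280)t^3 + (1/56)t^2 - (3/140)t
L_1(t) = (t + 5)(t - 2)(t - 3) / [30] = (1/30)t^3 - (19/30)t + 1
L_2(t) = (t + 5)t(t - 3) / [-14] = -(1/14)t^3 - (1/7)t^2 + (15/14)t
L_3(t) = (t + 5)t(t - 2) / [24] = (1/24)t^3 + (1/8)t^2 - (5/12)t
h(t) = (-7)·L_0 + 5·L_1 + 4·L_2 + 8·L_3
  (-7)·L_0(t) = (1/40)t^3 - (1/8)t^2 + (3/20)t
  5·L_1(t) = (1/6)t^3 - (19/6)t + 5
  4·L_2(t) = -(2/7)t^3 - (4/7)t^2 + (30/7)t
  8·L_3(t) = (1/3)t^3 + t^2 - (10/3)t
Adding term by term: (67/280)t^3 + (17/56)t^2 - (289/140)t + 5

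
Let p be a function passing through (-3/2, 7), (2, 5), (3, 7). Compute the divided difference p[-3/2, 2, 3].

p[-3/2,2] = (5 - 7) / (2 - (-3/2)) = -4/7
p[2,3] = (7 - 5) / (3 - 2) = 2
p[-3/2,2,3] = (2 - (-4/7)) / (3 - (-3/2)) = 4/7

4/7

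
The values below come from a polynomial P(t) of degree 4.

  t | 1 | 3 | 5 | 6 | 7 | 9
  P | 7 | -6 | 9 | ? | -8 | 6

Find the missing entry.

The 5 known values determine P uniquely (degree ≤ 4).
L_0(6) = (3)·(1)·(-1)·(-3)/[(-2)·(-4)·(-6)·(-8)] = 3/128
L_1(6) = (5)·(1)·(-1)·(-3)/[(2)·(-2)·(-4)·(-6)] = -5/32
L_2(6) = (5)·(3)·(-1)·(-3)/[(4)·(2)·(-2)·(-4)] = 45/64
L_3(6) = (5)·(3)·(1)·(-3)/[(6)·(4)·(2)·(-2)] = 15/32
L_4(6) = (5)·(3)·(1)·(-1)/[(8)·(6)·(4)·(2)] = -5/128
Sum: 7·(3/128) + (-6)·(-5/32) + 9·(45/64) + (-8)·(15/32) + 6·(-5/128) = 441/128

441/128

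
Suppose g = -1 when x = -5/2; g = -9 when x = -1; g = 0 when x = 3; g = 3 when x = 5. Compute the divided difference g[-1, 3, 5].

g[-1,3] = (0 - (-9)) / (3 - (-1)) = 9/4
g[3,5] = (3 - 0) / (5 - 3) = 3/2
g[-1,3,5] = (3/2 - 9/4) / (5 - (-1)) = -1/8

-1/8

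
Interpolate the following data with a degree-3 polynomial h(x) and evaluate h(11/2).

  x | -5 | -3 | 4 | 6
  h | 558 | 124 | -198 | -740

-2241/4

Evaluate each Lagrange basis at x = 11/2:
L_0(11/2) = (17/2)·(3/2)·(-1/2)/[(-2)·(-9)·(-11)] = 17/528
L_1(11/2) = (21/2)·(3/2)·(-1/2)/[(2)·(-7)·(-9)] = -1/16
L_2(11/2) = (21/2)·(17/2)·(-1/2)/[(9)·(7)·(-2)] = 17/48
L_3(11/2) = (21/2)·(17/2)·(3/2)/[(11)·(9)·(2)] = 119/176
Sum: 558·(17/528) + 124·(-1/16) + (-198)·(17/48) + (-740)·(119/176) = -2241/4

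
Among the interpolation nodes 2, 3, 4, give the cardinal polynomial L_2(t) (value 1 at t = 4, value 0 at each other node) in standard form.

L_2(t) = (1/2)t^2 - (5/2)t + 3

L_2(t) = (t - 2)(t - 3) / [(2)·(1)]
       = (t^2 - 5t + 6) / (2)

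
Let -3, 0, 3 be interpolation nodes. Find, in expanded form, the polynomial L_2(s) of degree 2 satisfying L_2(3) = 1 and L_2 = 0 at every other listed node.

L_2(s) = (s + 3)s / [(6)·(3)]
       = (s^2 + 3s) / (18)

L_2(s) = (1/18)s^2 + (1/6)s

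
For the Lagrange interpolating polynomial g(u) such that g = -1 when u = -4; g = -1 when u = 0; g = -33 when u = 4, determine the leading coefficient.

-1

The leading coefficient equals the top divided difference g[-4,0,4].
g[-4,0] = (-1 - (-1)) / (0 - (-4)) = 0
g[0,4] = (-33 - (-1)) / (4 - 0) = -8
g[-4,0,4] = (-8 - 0) / (4 - (-4)) = -1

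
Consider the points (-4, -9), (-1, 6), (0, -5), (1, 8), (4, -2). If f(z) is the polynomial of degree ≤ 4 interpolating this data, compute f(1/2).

L_0(1/2) = (3/2)·(1/2)·(-1/2)·(-7/2)/[(-3)·(-4)·(-5)·(-8)] = 7/2560
L_1(1/2) = (9/2)·(1/2)·(-1/2)·(-7/2)/[(3)·(-1)·(-2)·(-5)] = -21/160
L_2(1/2) = (9/2)·(3/2)·(-1/2)·(-7/2)/[(4)·(1)·(-1)·(-4)] = 189/256
L_3(1/2) = (9/2)·(3/2)·(1/2)·(-7/2)/[(5)·(2)·(1)·(-3)] = 63/160
L_4(1/2) = (9/2)·(3/2)·(1/2)·(-1/2)/[(8)·(5)·(4)·(3)] = -9/2560
Sum: (-9)·(7/2560) + 6·(-21/160) + (-5)·(189/256) + 8·(63/160) + (-2)·(-9/2560) = -3447/2560

-3447/2560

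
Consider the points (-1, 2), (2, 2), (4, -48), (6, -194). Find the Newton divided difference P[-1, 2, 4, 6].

P[-1,2] = (2 - 2) / (2 - (-1)) = 0
P[2,4] = (-48 - 2) / (4 - 2) = -25
P[4,6] = (-194 - (-48)) / (6 - 4) = -73
P[-1,2,4] = (-25 - 0) / (4 - (-1)) = -5
P[2,4,6] = (-73 - (-25)) / (6 - 2) = -12
P[-1,2,4,6] = (-12 - (-5)) / (6 - (-1)) = -1

-1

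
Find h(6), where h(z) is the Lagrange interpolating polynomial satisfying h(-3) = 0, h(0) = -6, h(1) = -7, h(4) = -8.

-54/7

Evaluate each Lagrange basis at z = 6:
L_0(6) = (6)·(5)·(2)/[(-3)·(-4)·(-7)] = -5/7
L_1(6) = (9)·(5)·(2)/[(3)·(-1)·(-4)] = 15/2
L_2(6) = (9)·(6)·(2)/[(4)·(1)·(-3)] = -9
L_3(6) = (9)·(6)·(5)/[(7)·(4)·(3)] = 45/14
Sum: 0 + (-6)·(15/2) + (-7)·(-9) + (-8)·(45/14) = -54/7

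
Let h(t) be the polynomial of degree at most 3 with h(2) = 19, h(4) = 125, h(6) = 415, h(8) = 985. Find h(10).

1931

Evaluate each Lagrange basis at t = 10:
L_0(10) = (6)·(4)·(2)/[(-2)·(-4)·(-6)] = -1
L_1(10) = (8)·(4)·(2)/[(2)·(-2)·(-4)] = 4
L_2(10) = (8)·(6)·(2)/[(4)·(2)·(-2)] = -6
L_3(10) = (8)·(6)·(4)/[(6)·(4)·(2)] = 4
Sum: 19·(-1) + 125·(4) + 415·(-6) + 985·(4) = 1931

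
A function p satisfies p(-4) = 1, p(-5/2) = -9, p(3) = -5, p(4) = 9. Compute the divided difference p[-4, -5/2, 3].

p[-4,-5/2] = (-9 - 1) / (-5/2 - (-4)) = -20/3
p[-5/2,3] = (-5 - (-9)) / (3 - (-5/2)) = 8/11
p[-4,-5/2,3] = (8/11 - (-20/3)) / (3 - (-4)) = 244/231

244/231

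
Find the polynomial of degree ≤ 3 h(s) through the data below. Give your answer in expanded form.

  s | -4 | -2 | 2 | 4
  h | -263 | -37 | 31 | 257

h(s) = 4s^3 + s - 3

Newton's divided differences:
h[-4,-2] = (-37 - (-263)) / (-2 - (-4)) = 113
h[-2,2] = (31 - (-37)) / (2 - (-2)) = 17
h[2,4] = (257 - 31) / (4 - 2) = 113
h[-4,-2,2] = (17 - 113) / (2 - (-4)) = -16
h[-2,2,4] = (113 - 17) / (4 - (-2)) = 16
h[-4,-2,2,4] = (16 - (-16)) / (4 - (-4)) = 4
h(s) = -263 + 113·(s + 4) + (-16)·(s + 4)(s + 2) + 4·(s + 4)(s + 2)(s - 2)
Expanding: h(s) = 4s^3 + s - 3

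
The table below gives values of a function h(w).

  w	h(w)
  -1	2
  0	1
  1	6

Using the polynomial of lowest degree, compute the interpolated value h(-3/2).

Using Newton's divided-difference form:
h[-1,0] = (1 - 2) / (0 - (-1)) = -1
h[0,1] = (6 - 1) / (1 - 0) = 5
h[-1,0,1] = (5 - (-1)) / (1 - (-1)) = 3
h(-3/2) = 2 + (-1)·(-1/2) + 3·(-1/2)·(-3/2) = 19/4

19/4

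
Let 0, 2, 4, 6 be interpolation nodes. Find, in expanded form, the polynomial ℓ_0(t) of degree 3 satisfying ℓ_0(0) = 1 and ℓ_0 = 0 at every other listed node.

ℓ_0(t) = (t - 2)(t - 4)(t - 6) / [(-2)·(-4)·(-6)]
       = (t^3 - 12t^2 + 44t - 48) / (-48)

ℓ_0(t) = -(1/48)t^3 + (1/4)t^2 - (11/12)t + 1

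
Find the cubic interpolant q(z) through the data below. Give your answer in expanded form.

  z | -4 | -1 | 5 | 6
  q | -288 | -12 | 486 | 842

Build the Lagrange basis polynomials:
L_0(z) = (z + 1)(z - 5)(z - 6) / [-270] = -(1/270)z^3 + (1/27)z^2 - (19/270)z - 1/9
L_1(z) = (z + 4)(z - 5)(z - 6) / [126] = (1/126)z^3 - (1/18)z^2 - (1/9)z + 20/21
L_2(z) = (z + 4)(z + 1)(z - 6) / [-54] = -(1/54)z^3 + (1/54)z^2 + (13/27)z + 4/9
L_3(z) = (z + 4)(z + 1)(z - 5) / [70] = (1/70)z^3 - (3/10)z - 2/7
q(z) = (-288)·L_0 + (-12)·L_1 + 486·L_2 + 842·L_3
  (-288)·L_0(z) = (16/15)z^3 - (32/3)z^2 + (304/15)z + 32
  (-12)·L_1(z) = -(2/21)z^3 + (2/3)z^2 + (4/3)z - 80/7
  486·L_2(z) = -9z^3 + 9z^2 + 234z + 216
  842·L_3(z) = (421/35)z^3 - (1263/5)z - 1684/7
Adding term by term: 4z^3 - z^2 + 3z - 4

q(z) = 4z^3 - z^2 + 3z - 4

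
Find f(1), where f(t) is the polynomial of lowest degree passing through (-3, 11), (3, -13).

-5

Evaluate each Lagrange basis at t = 1:
L_0(1) = (-2)/[(-6)] = 1/3
L_1(1) = (4)/[(6)] = 2/3
Sum: 11·(1/3) + (-13)·(2/3) = -5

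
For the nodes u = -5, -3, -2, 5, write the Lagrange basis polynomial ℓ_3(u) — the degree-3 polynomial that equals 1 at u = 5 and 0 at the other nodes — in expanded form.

ℓ_3(u) = (u + 5)(u + 3)(u + 2) / [(10)·(8)·(7)]
       = (u^3 + 10u^2 + 31u + 30) / (560)

ℓ_3(u) = (1/560)u^3 + (1/56)u^2 + (31/560)u + 3/56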